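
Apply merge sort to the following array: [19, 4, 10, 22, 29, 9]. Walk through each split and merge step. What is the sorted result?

Merge sort trace:

Split: [19, 4, 10, 22, 29, 9] -> [19, 4, 10] and [22, 29, 9]
  Split: [19, 4, 10] -> [19] and [4, 10]
    Split: [4, 10] -> [4] and [10]
    Merge: [4] + [10] -> [4, 10]
  Merge: [19] + [4, 10] -> [4, 10, 19]
  Split: [22, 29, 9] -> [22] and [29, 9]
    Split: [29, 9] -> [29] and [9]
    Merge: [29] + [9] -> [9, 29]
  Merge: [22] + [9, 29] -> [9, 22, 29]
Merge: [4, 10, 19] + [9, 22, 29] -> [4, 9, 10, 19, 22, 29]

Final sorted array: [4, 9, 10, 19, 22, 29]

The merge sort proceeds by recursively splitting the array and merging sorted halves.
After all merges, the sorted array is [4, 9, 10, 19, 22, 29].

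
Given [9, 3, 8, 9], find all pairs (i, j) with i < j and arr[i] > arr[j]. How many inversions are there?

Finding inversions in [9, 3, 8, 9]:

(0, 1): arr[0]=9 > arr[1]=3
(0, 2): arr[0]=9 > arr[2]=8

Total inversions: 2

The array has 2 inversion(s): (0,1), (0,2). Each pair (i,j) satisfies i < j and arr[i] > arr[j].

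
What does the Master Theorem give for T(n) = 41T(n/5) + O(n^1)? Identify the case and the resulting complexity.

Master Theorem for T(n) = 41T(n/5) + O(n^1):

a = 41, b = 5, c = 1
log_b(a) = log_5(41) = 2.3074

Case 1: c = 1 < log_5(41) = 2.3074
T(n) = O(n^(log_5 41))

For T(n) = 41T(n/5) + O(n^1): log_5(41) = 2.3074. This is Case 1 of the Master Theorem (c < log_b(a), work dominated by leaves), giving O(n^(log_5 41)).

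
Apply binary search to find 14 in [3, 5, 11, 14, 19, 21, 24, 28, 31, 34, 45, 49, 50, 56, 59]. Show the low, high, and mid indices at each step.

Binary search for 14 in [3, 5, 11, 14, 19, 21, 24, 28, 31, 34, 45, 49, 50, 56, 59]:

lo=0, hi=14, mid=7, arr[mid]=28 -> 28 > 14, search left half
lo=0, hi=6, mid=3, arr[mid]=14 -> Found target at index 3!

Binary search finds 14 at index 3 after 2 comparisons. The search repeatedly halves the search space by comparing with the middle element.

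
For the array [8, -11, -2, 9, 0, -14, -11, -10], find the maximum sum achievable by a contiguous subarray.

Using Kadane's algorithm on [8, -11, -2, 9, 0, -14, -11, -10]:

Scanning through the array:
Position 1 (value -11): max_ending_here = -3, max_so_far = 8
Position 2 (value -2): max_ending_here = -2, max_so_far = 8
Position 3 (value 9): max_ending_here = 9, max_so_far = 9
Position 4 (value 0): max_ending_here = 9, max_so_far = 9
Position 5 (value -14): max_ending_here = -5, max_so_far = 9
Position 6 (value -11): max_ending_here = -11, max_so_far = 9
Position 7 (value -10): max_ending_here = -10, max_so_far = 9

Maximum subarray: [9]
Maximum sum: 9

The maximum subarray is [9] with sum 9. This subarray runs from index 3 to index 3.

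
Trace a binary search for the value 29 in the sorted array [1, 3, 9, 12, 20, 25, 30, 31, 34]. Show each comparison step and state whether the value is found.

Binary search for 29 in [1, 3, 9, 12, 20, 25, 30, 31, 34]:

lo=0, hi=8, mid=4, arr[mid]=20 -> 20 < 29, search right half
lo=5, hi=8, mid=6, arr[mid]=30 -> 30 > 29, search left half
lo=5, hi=5, mid=5, arr[mid]=25 -> 25 < 29, search right half
lo=6 > hi=5, target 29 not found

Binary search determines that 29 is not in the array after 3 comparisons. The search space was exhausted without finding the target.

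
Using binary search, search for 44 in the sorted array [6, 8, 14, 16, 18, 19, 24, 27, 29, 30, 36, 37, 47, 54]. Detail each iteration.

Binary search for 44 in [6, 8, 14, 16, 18, 19, 24, 27, 29, 30, 36, 37, 47, 54]:

lo=0, hi=13, mid=6, arr[mid]=24 -> 24 < 44, search right half
lo=7, hi=13, mid=10, arr[mid]=36 -> 36 < 44, search right half
lo=11, hi=13, mid=12, arr[mid]=47 -> 47 > 44, search left half
lo=11, hi=11, mid=11, arr[mid]=37 -> 37 < 44, search right half
lo=12 > hi=11, target 44 not found

Binary search determines that 44 is not in the array after 4 comparisons. The search space was exhausted without finding the target.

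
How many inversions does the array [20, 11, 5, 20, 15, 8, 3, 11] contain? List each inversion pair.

Finding inversions in [20, 11, 5, 20, 15, 8, 3, 11]:

(0, 1): arr[0]=20 > arr[1]=11
(0, 2): arr[0]=20 > arr[2]=5
(0, 4): arr[0]=20 > arr[4]=15
(0, 5): arr[0]=20 > arr[5]=8
(0, 6): arr[0]=20 > arr[6]=3
(0, 7): arr[0]=20 > arr[7]=11
(1, 2): arr[1]=11 > arr[2]=5
(1, 5): arr[1]=11 > arr[5]=8
(1, 6): arr[1]=11 > arr[6]=3
(2, 6): arr[2]=5 > arr[6]=3
(3, 4): arr[3]=20 > arr[4]=15
(3, 5): arr[3]=20 > arr[5]=8
(3, 6): arr[3]=20 > arr[6]=3
(3, 7): arr[3]=20 > arr[7]=11
(4, 5): arr[4]=15 > arr[5]=8
(4, 6): arr[4]=15 > arr[6]=3
(4, 7): arr[4]=15 > arr[7]=11
(5, 6): arr[5]=8 > arr[6]=3

Total inversions: 18

The array has 18 inversion(s): (0,1), (0,2), (0,4), (0,5), (0,6), (0,7), (1,2), (1,5), (1,6), (2,6), (3,4), (3,5), (3,6), (3,7), (4,5), (4,6), (4,7), (5,6). Each pair (i,j) satisfies i < j and arr[i] > arr[j].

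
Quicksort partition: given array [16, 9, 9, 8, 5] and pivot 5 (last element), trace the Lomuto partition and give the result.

Lomuto partition with pivot = 5:

Initial array: [16, 9, 9, 8, 5]

arr[0]=16 > 5: no swap
arr[1]=9 > 5: no swap
arr[2]=9 > 5: no swap
arr[3]=8 > 5: no swap

Place pivot at position 0: [5, 9, 9, 8, 16]
Pivot position: 0

After partitioning with pivot 5, the array becomes [5, 9, 9, 8, 16]. The pivot is placed at index 0. All elements to the left of the pivot are <= 5, and all elements to the right are > 5.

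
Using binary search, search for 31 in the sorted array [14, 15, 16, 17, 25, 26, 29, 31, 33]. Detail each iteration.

Binary search for 31 in [14, 15, 16, 17, 25, 26, 29, 31, 33]:

lo=0, hi=8, mid=4, arr[mid]=25 -> 25 < 31, search right half
lo=5, hi=8, mid=6, arr[mid]=29 -> 29 < 31, search right half
lo=7, hi=8, mid=7, arr[mid]=31 -> Found target at index 7!

Binary search finds 31 at index 7 after 3 comparisons. The search repeatedly halves the search space by comparing with the middle element.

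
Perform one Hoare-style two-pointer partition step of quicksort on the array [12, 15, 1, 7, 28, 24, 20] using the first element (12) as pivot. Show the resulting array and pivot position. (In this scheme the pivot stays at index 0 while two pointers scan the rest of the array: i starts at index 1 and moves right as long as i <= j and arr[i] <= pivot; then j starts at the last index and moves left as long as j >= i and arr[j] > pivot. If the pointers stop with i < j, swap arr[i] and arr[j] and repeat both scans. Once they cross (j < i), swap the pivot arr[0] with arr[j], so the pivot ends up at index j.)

Hoare-style two-pointer partition with pivot = 12:

Initial array: [12, 15, 1, 7, 28, 24, 20]

Pointers start at i = 1, j = 6.
i stops at index 1 (arr[1]=15 > 12), j stops at index 3 (arr[3]=7 <= 12): swap arr[1] and arr[3], array becomes [12, 7, 1, 15, 28, 24, 20]
i ends at 3, j ends at 2: the pointers have crossed (j < i), so scanning stops.

Swap pivot arr[0] with arr[2] to place pivot at position 2: [1, 7, 12, 15, 28, 24, 20]
Pivot position: 2

After partitioning with pivot 12, the array becomes [1, 7, 12, 15, 28, 24, 20]. The pivot is placed at index 2. All elements to the left of the pivot are <= 12, and all elements to the right are > 12.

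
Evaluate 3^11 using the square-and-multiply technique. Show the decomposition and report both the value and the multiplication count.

Computing 3^11 by squaring (build up from 3^1; each line after the first costs one multiplication):

3^1 = 3
3^2 = (3^1)^2 = 3^2 = 9
3^4 = (3^2)^2 = 9^2 = 81
3^5 = 3 * 3^4 = 3 * 81 = 243
3^10 = (3^5)^2 = 243^2 = 59049
3^11 = 3 * 3^10 = 3 * 59049 = 177147

Result: 177147
Multiplications needed: 5 (5 lines after 3^1)

3^11 = 177147. Using exponentiation by squaring, this requires 5 multiplications. The key idea: if the exponent is even, square the half-power; if odd, multiply by the base once.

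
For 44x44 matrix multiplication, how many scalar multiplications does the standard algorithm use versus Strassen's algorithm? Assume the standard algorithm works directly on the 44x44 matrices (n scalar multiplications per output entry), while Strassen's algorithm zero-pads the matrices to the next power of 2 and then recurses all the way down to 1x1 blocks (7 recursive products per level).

Matrix multiplication for 44x44 matrices:

Strassen's algorithm requires power-of-2 dimensions. Pad 44x44 to 64x64 (next power of 2).

Standard algorithm: 44^3 = 85184 multiplications
Strassen's algorithm: 7^(log2(64)) = 7^6 = 117649 multiplications
Difference: 85184 - 117649 = -32465 (Strassen uses MORE here due to padding overhead — for small or just-over-power-of-2 n, padding can outweigh the per-level savings)

Standard: 85184 multiplications (44^3). Strassen: 117649 multiplications (7^6, after padding to 64x64). Strassen reduces 8 recursive multiplications to 7 at each level.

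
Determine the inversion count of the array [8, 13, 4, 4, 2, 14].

Finding inversions in [8, 13, 4, 4, 2, 14]:

(0, 2): arr[0]=8 > arr[2]=4
(0, 3): arr[0]=8 > arr[3]=4
(0, 4): arr[0]=8 > arr[4]=2
(1, 2): arr[1]=13 > arr[2]=4
(1, 3): arr[1]=13 > arr[3]=4
(1, 4): arr[1]=13 > arr[4]=2
(2, 4): arr[2]=4 > arr[4]=2
(3, 4): arr[3]=4 > arr[4]=2

Total inversions: 8

The array has 8 inversion(s): (0,2), (0,3), (0,4), (1,2), (1,3), (1,4), (2,4), (3,4). Each pair (i,j) satisfies i < j and arr[i] > arr[j].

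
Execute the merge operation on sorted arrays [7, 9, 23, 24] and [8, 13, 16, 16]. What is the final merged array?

Merging process:

Compare 7 vs 8: take 7 from left. Merged: [7]
Compare 9 vs 8: take 8 from right. Merged: [7, 8]
Compare 9 vs 13: take 9 from left. Merged: [7, 8, 9]
Compare 23 vs 13: take 13 from right. Merged: [7, 8, 9, 13]
Compare 23 vs 16: take 16 from right. Merged: [7, 8, 9, 13, 16]
Compare 23 vs 16: take 16 from right. Merged: [7, 8, 9, 13, 16, 16]
Append remaining from left: [23, 24]. Merged: [7, 8, 9, 13, 16, 16, 23, 24]

Final merged array: [7, 8, 9, 13, 16, 16, 23, 24]
Total comparisons: 6

The merged array is [7, 8, 9, 13, 16, 16, 23, 24], requiring 6 comparisons. The merge step runs in O(n) time where n is the total number of elements.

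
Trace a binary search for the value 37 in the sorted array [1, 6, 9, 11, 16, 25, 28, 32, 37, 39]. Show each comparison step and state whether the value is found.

Binary search for 37 in [1, 6, 9, 11, 16, 25, 28, 32, 37, 39]:

lo=0, hi=9, mid=4, arr[mid]=16 -> 16 < 37, search right half
lo=5, hi=9, mid=7, arr[mid]=32 -> 32 < 37, search right half
lo=8, hi=9, mid=8, arr[mid]=37 -> Found target at index 8!

Binary search finds 37 at index 8 after 3 comparisons. The search repeatedly halves the search space by comparing with the middle element.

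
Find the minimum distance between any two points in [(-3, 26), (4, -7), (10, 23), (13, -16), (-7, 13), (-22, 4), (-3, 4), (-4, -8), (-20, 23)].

Computing all pairwise distances among 9 points:

d((-3, 26), (4, -7)) = 33.7343
d((-3, 26), (10, 23)) = 13.3417
d((-3, 26), (13, -16)) = 44.9444
d((-3, 26), (-7, 13)) = 13.6015
d((-3, 26), (-22, 4)) = 29.0689
d((-3, 26), (-3, 4)) = 22.0
d((-3, 26), (-4, -8)) = 34.0147
d((-3, 26), (-20, 23)) = 17.2627
d((4, -7), (10, 23)) = 30.5941
d((4, -7), (13, -16)) = 12.7279
d((4, -7), (-7, 13)) = 22.8254
d((4, -7), (-22, 4)) = 28.2312
d((4, -7), (-3, 4)) = 13.0384
d((4, -7), (-4, -8)) = 8.0623 <-- minimum
d((4, -7), (-20, 23)) = 38.4187
d((10, 23), (13, -16)) = 39.1152
d((10, 23), (-7, 13)) = 19.7231
d((10, 23), (-22, 4)) = 37.2156
d((10, 23), (-3, 4)) = 23.0217
d((10, 23), (-4, -8)) = 34.0147
d((10, 23), (-20, 23)) = 30.0
d((13, -16), (-7, 13)) = 35.2278
d((13, -16), (-22, 4)) = 40.3113
d((13, -16), (-3, 4)) = 25.6125
d((13, -16), (-4, -8)) = 18.7883
d((13, -16), (-20, 23)) = 51.0882
d((-7, 13), (-22, 4)) = 17.4929
d((-7, 13), (-3, 4)) = 9.8489
d((-7, 13), (-4, -8)) = 21.2132
d((-7, 13), (-20, 23)) = 16.4012
d((-22, 4), (-3, 4)) = 19.0
d((-22, 4), (-4, -8)) = 21.6333
d((-22, 4), (-20, 23)) = 19.105
d((-3, 4), (-4, -8)) = 12.0416
d((-3, 4), (-20, 23)) = 25.4951
d((-4, -8), (-20, 23)) = 34.8855

Closest pair: (4, -7) and (-4, -8) with distance 8.0623

The closest pair is (4, -7) and (-4, -8) with Euclidean distance 8.0623. For 9 points, brute-force pairwise comparison is shown above. For large n, the divide-and-conquer algorithm (sort by x, recurse on halves, check the dividing strip) achieves O(n log n).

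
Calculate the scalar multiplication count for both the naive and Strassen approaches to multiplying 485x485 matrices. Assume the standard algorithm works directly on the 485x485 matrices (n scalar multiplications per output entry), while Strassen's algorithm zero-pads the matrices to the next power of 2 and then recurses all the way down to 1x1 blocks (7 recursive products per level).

Matrix multiplication for 485x485 matrices:

Strassen's algorithm requires power-of-2 dimensions. Pad 485x485 to 512x512 (next power of 2).

Standard algorithm: 485^3 = 114084125 multiplications
Strassen's algorithm: 7^(log2(512)) = 7^9 = 40353607 multiplications
Savings: 114084125 - 40353607 = 73730518 multiplications

Standard: 114084125 multiplications (485^3). Strassen: 40353607 multiplications (7^9, after padding to 512x512). Strassen reduces 8 recursive multiplications to 7 at each level.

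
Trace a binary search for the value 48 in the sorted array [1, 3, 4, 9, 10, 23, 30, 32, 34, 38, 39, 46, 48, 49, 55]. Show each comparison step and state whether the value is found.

Binary search for 48 in [1, 3, 4, 9, 10, 23, 30, 32, 34, 38, 39, 46, 48, 49, 55]:

lo=0, hi=14, mid=7, arr[mid]=32 -> 32 < 48, search right half
lo=8, hi=14, mid=11, arr[mid]=46 -> 46 < 48, search right half
lo=12, hi=14, mid=13, arr[mid]=49 -> 49 > 48, search left half
lo=12, hi=12, mid=12, arr[mid]=48 -> Found target at index 12!

Binary search finds 48 at index 12 after 4 comparisons. The search repeatedly halves the search space by comparing with the middle element.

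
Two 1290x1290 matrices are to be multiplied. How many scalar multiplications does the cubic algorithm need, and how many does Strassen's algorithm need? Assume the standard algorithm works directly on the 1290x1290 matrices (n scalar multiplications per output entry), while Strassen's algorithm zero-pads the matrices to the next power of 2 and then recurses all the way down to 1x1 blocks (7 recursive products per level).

Matrix multiplication for 1290x1290 matrices:

Strassen's algorithm requires power-of-2 dimensions. Pad 1290x1290 to 2048x2048 (next power of 2).

Standard algorithm: 1290^3 = 2146689000 multiplications
Strassen's algorithm: 7^(log2(2048)) = 7^11 = 1977326743 multiplications
Savings: 2146689000 - 1977326743 = 169362257 multiplications

Standard: 2146689000 multiplications (1290^3). Strassen: 1977326743 multiplications (7^11, after padding to 2048x2048). Strassen reduces 8 recursive multiplications to 7 at each level.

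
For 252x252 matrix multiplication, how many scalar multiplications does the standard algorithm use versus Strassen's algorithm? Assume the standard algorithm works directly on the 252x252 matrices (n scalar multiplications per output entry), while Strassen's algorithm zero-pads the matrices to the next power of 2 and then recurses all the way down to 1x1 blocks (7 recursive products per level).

Matrix multiplication for 252x252 matrices:

Strassen's algorithm requires power-of-2 dimensions. Pad 252x252 to 256x256 (next power of 2).

Standard algorithm: 252^3 = 16003008 multiplications
Strassen's algorithm: 7^(log2(256)) = 7^8 = 5764801 multiplications
Savings: 16003008 - 5764801 = 10238207 multiplications

Standard: 16003008 multiplications (252^3). Strassen: 5764801 multiplications (7^8, after padding to 256x256). Strassen reduces 8 recursive multiplications to 7 at each level.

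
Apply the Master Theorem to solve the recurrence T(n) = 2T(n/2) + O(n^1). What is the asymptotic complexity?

Master Theorem for T(n) = 2T(n/2) + O(n^1):

a = 2, b = 2, c = 1
log_b(a) = log_2(2) = 1.0000

Case 2: c = 1 = log_2(2) = 1.0000
T(n) = O(n^1 log n) = O(n log n)

For T(n) = 2T(n/2) + O(n^1): log_2(2) = 1.0000. This is Case 2 of the Master Theorem (c = log_b(a), equal work at all levels), giving O(n log n).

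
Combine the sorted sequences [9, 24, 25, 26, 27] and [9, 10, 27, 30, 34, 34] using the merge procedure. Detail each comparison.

Merging process:

Compare 9 vs 9: take 9 from left. Merged: [9]
Compare 24 vs 9: take 9 from right. Merged: [9, 9]
Compare 24 vs 10: take 10 from right. Merged: [9, 9, 10]
Compare 24 vs 27: take 24 from left. Merged: [9, 9, 10, 24]
Compare 25 vs 27: take 25 from left. Merged: [9, 9, 10, 24, 25]
Compare 26 vs 27: take 26 from left. Merged: [9, 9, 10, 24, 25, 26]
Compare 27 vs 27: take 27 from left. Merged: [9, 9, 10, 24, 25, 26, 27]
Append remaining from right: [27, 30, 34, 34]. Merged: [9, 9, 10, 24, 25, 26, 27, 27, 30, 34, 34]

Final merged array: [9, 9, 10, 24, 25, 26, 27, 27, 30, 34, 34]
Total comparisons: 7

The merged array is [9, 9, 10, 24, 25, 26, 27, 27, 30, 34, 34], requiring 7 comparisons. The merge step runs in O(n) time where n is the total number of elements.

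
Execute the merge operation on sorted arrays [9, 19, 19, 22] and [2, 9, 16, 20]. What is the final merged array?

Merging process:

Compare 9 vs 2: take 2 from right. Merged: [2]
Compare 9 vs 9: take 9 from left. Merged: [2, 9]
Compare 19 vs 9: take 9 from right. Merged: [2, 9, 9]
Compare 19 vs 16: take 16 from right. Merged: [2, 9, 9, 16]
Compare 19 vs 20: take 19 from left. Merged: [2, 9, 9, 16, 19]
Compare 19 vs 20: take 19 from left. Merged: [2, 9, 9, 16, 19, 19]
Compare 22 vs 20: take 20 from right. Merged: [2, 9, 9, 16, 19, 19, 20]
Append remaining from left: [22]. Merged: [2, 9, 9, 16, 19, 19, 20, 22]

Final merged array: [2, 9, 9, 16, 19, 19, 20, 22]
Total comparisons: 7

The merged array is [2, 9, 9, 16, 19, 19, 20, 22], requiring 7 comparisons. The merge step runs in O(n) time where n is the total number of elements.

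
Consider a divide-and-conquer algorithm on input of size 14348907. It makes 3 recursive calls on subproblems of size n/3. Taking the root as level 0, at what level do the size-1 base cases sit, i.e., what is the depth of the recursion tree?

For divide and conquer with division factor 3:

Problem sizes at each level:
Level 0: 14348907
Level 1: 4782969
Level 2: 1594323
Level 3: 531441
Level 4: 177147
Level 5: 59049
Level 6: 19683
Level 7: 6561
Level 8: 2187
Level 9: 729
Level 10: 243
Level 11: 81
Level 12: 27
Level 13: 9
Level 14: 3
Level 15: 1

The root is level 0 and the size-1 base case is level 15 (the tree spans levels 0 through 15, i.e. 16 levels counting the root), so the depth is the number of divisions: log_3(14348907) = 15

The recursion tree depth is log_3(14348907) = 15. At each level, the problem size is divided by 3, so it takes 15 divisions to reduce to a base case of size 1. The algorithm makes 3 recursive calls at each level.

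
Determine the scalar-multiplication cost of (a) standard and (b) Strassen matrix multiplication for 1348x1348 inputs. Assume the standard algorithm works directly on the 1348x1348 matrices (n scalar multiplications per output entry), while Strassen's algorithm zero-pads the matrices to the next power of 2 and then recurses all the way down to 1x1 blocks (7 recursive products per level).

Matrix multiplication for 1348x1348 matrices:

Strassen's algorithm requires power-of-2 dimensions. Pad 1348x1348 to 2048x2048 (next power of 2).

Standard algorithm: 1348^3 = 2449456192 multiplications
Strassen's algorithm: 7^(log2(2048)) = 7^11 = 1977326743 multiplications
Savings: 2449456192 - 1977326743 = 472129449 multiplications

Standard: 2449456192 multiplications (1348^3). Strassen: 1977326743 multiplications (7^11, after padding to 2048x2048). Strassen reduces 8 recursive multiplications to 7 at each level.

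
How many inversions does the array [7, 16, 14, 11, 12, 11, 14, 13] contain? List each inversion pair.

Finding inversions in [7, 16, 14, 11, 12, 11, 14, 13]:

(1, 2): arr[1]=16 > arr[2]=14
(1, 3): arr[1]=16 > arr[3]=11
(1, 4): arr[1]=16 > arr[4]=12
(1, 5): arr[1]=16 > arr[5]=11
(1, 6): arr[1]=16 > arr[6]=14
(1, 7): arr[1]=16 > arr[7]=13
(2, 3): arr[2]=14 > arr[3]=11
(2, 4): arr[2]=14 > arr[4]=12
(2, 5): arr[2]=14 > arr[5]=11
(2, 7): arr[2]=14 > arr[7]=13
(4, 5): arr[4]=12 > arr[5]=11
(6, 7): arr[6]=14 > arr[7]=13

Total inversions: 12

The array has 12 inversion(s): (1,2), (1,3), (1,4), (1,5), (1,6), (1,7), (2,3), (2,4), (2,5), (2,7), (4,5), (6,7). Each pair (i,j) satisfies i < j and arr[i] > arr[j].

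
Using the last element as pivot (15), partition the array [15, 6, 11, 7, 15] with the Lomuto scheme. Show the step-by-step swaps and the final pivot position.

Lomuto partition with pivot = 15:

Initial array: [15, 6, 11, 7, 15]

arr[0]=15 <= 15: swap with position 0, array becomes [15, 6, 11, 7, 15]
arr[1]=6 <= 15: swap with position 1, array becomes [15, 6, 11, 7, 15]
arr[2]=11 <= 15: swap with position 2, array becomes [15, 6, 11, 7, 15]
arr[3]=7 <= 15: swap with position 3, array becomes [15, 6, 11, 7, 15]

Place pivot at position 4: [15, 6, 11, 7, 15]
Pivot position: 4

After partitioning with pivot 15, the array becomes [15, 6, 11, 7, 15]. The pivot is placed at index 4. All elements to the left of the pivot are <= 15, and all elements to the right are > 15.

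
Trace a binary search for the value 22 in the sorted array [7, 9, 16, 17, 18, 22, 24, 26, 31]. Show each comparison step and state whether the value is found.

Binary search for 22 in [7, 9, 16, 17, 18, 22, 24, 26, 31]:

lo=0, hi=8, mid=4, arr[mid]=18 -> 18 < 22, search right half
lo=5, hi=8, mid=6, arr[mid]=24 -> 24 > 22, search left half
lo=5, hi=5, mid=5, arr[mid]=22 -> Found target at index 5!

Binary search finds 22 at index 5 after 3 comparisons. The search repeatedly halves the search space by comparing with the middle element.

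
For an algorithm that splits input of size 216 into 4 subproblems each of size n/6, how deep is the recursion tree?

For divide and conquer with division factor 6:

Problem sizes at each level:
Level 0: 216
Level 1: 36
Level 2: 6
Level 3: 1

The root is level 0 and the size-1 base case is level 3 (the tree spans levels 0 through 3, i.e. 4 levels counting the root), so the depth is the number of divisions: log_6(216) = 3

The recursion tree depth is log_6(216) = 3. At each level, the problem size is divided by 6, so it takes 3 divisions to reduce to a base case of size 1. The algorithm makes 4 recursive calls at each level.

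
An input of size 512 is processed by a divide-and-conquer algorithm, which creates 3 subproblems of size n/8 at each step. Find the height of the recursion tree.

For divide and conquer with division factor 8:

Problem sizes at each level:
Level 0: 512
Level 1: 64
Level 2: 8
Level 3: 1

The root is level 0 and the size-1 base case is level 3 (the tree spans levels 0 through 3, i.e. 4 levels counting the root), so the depth is the number of divisions: log_8(512) = 3

The recursion tree depth is log_8(512) = 3. At each level, the problem size is divided by 8, so it takes 3 divisions to reduce to a base case of size 1. The algorithm makes 3 recursive calls at each level.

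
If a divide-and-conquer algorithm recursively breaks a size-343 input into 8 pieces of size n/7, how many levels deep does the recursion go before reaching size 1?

For divide and conquer with division factor 7:

Problem sizes at each level:
Level 0: 343
Level 1: 49
Level 2: 7
Level 3: 1

The root is level 0 and the size-1 base case is level 3 (the tree spans levels 0 through 3, i.e. 4 levels counting the root), so the depth is the number of divisions: log_7(343) = 3

The recursion tree depth is log_7(343) = 3. At each level, the problem size is divided by 7, so it takes 3 divisions to reduce to a base case of size 1. The algorithm makes 8 recursive calls at each level.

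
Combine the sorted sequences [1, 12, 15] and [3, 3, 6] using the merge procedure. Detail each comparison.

Merging process:

Compare 1 vs 3: take 1 from left. Merged: [1]
Compare 12 vs 3: take 3 from right. Merged: [1, 3]
Compare 12 vs 3: take 3 from right. Merged: [1, 3, 3]
Compare 12 vs 6: take 6 from right. Merged: [1, 3, 3, 6]
Append remaining from left: [12, 15]. Merged: [1, 3, 3, 6, 12, 15]

Final merged array: [1, 3, 3, 6, 12, 15]
Total comparisons: 4

The merged array is [1, 3, 3, 6, 12, 15], requiring 4 comparisons. The merge step runs in O(n) time where n is the total number of elements.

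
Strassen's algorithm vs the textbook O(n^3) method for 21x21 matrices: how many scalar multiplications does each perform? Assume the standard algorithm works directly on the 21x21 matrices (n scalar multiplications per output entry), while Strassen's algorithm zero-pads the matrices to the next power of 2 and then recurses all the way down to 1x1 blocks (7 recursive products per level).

Matrix multiplication for 21x21 matrices:

Strassen's algorithm requires power-of-2 dimensions. Pad 21x21 to 32x32 (next power of 2).

Standard algorithm: 21^3 = 9261 multiplications
Strassen's algorithm: 7^(log2(32)) = 7^5 = 16807 multiplications
Difference: 9261 - 16807 = -7546 (Strassen uses MORE here due to padding overhead — for small or just-over-power-of-2 n, padding can outweigh the per-level savings)

Standard: 9261 multiplications (21^3). Strassen: 16807 multiplications (7^5, after padding to 32x32). Strassen reduces 8 recursive multiplications to 7 at each level.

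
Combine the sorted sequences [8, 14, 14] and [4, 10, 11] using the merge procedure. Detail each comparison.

Merging process:

Compare 8 vs 4: take 4 from right. Merged: [4]
Compare 8 vs 10: take 8 from left. Merged: [4, 8]
Compare 14 vs 10: take 10 from right. Merged: [4, 8, 10]
Compare 14 vs 11: take 11 from right. Merged: [4, 8, 10, 11]
Append remaining from left: [14, 14]. Merged: [4, 8, 10, 11, 14, 14]

Final merged array: [4, 8, 10, 11, 14, 14]
Total comparisons: 4

The merged array is [4, 8, 10, 11, 14, 14], requiring 4 comparisons. The merge step runs in O(n) time where n is the total number of elements.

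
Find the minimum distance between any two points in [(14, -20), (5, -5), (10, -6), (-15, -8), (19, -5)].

Computing all pairwise distances among 5 points:

d((14, -20), (5, -5)) = 17.4929
d((14, -20), (10, -6)) = 14.5602
d((14, -20), (-15, -8)) = 31.3847
d((14, -20), (19, -5)) = 15.8114
d((5, -5), (10, -6)) = 5.099 <-- minimum
d((5, -5), (-15, -8)) = 20.2237
d((5, -5), (19, -5)) = 14.0
d((10, -6), (-15, -8)) = 25.0799
d((10, -6), (19, -5)) = 9.0554
d((-15, -8), (19, -5)) = 34.1321

Closest pair: (5, -5) and (10, -6) with distance 5.099

The closest pair is (5, -5) and (10, -6) with Euclidean distance 5.099. For 5 points, brute-force pairwise comparison is shown above. For large n, the divide-and-conquer algorithm (sort by x, recurse on halves, check the dividing strip) achieves O(n log n).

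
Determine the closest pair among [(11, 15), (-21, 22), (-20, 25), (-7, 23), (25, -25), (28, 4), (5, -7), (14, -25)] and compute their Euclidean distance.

Computing all pairwise distances among 8 points:

d((11, 15), (-21, 22)) = 32.7567
d((11, 15), (-20, 25)) = 32.573
d((11, 15), (-7, 23)) = 19.6977
d((11, 15), (25, -25)) = 42.3792
d((11, 15), (28, 4)) = 20.2485
d((11, 15), (5, -7)) = 22.8035
d((11, 15), (14, -25)) = 40.1123
d((-21, 22), (-20, 25)) = 3.1623 <-- minimum
d((-21, 22), (-7, 23)) = 14.0357
d((-21, 22), (25, -25)) = 65.7647
d((-21, 22), (28, 4)) = 52.2015
d((-21, 22), (5, -7)) = 38.9487
d((-21, 22), (14, -25)) = 58.6003
d((-20, 25), (-7, 23)) = 13.1529
d((-20, 25), (25, -25)) = 67.2681
d((-20, 25), (28, 4)) = 52.3927
d((-20, 25), (5, -7)) = 40.6079
d((-20, 25), (14, -25)) = 60.4649
d((-7, 23), (25, -25)) = 57.6888
d((-7, 23), (28, 4)) = 39.8246
d((-7, 23), (5, -7)) = 32.311
d((-7, 23), (14, -25)) = 52.3927
d((25, -25), (28, 4)) = 29.1548
d((25, -25), (5, -7)) = 26.9072
d((25, -25), (14, -25)) = 11.0
d((28, 4), (5, -7)) = 25.4951
d((28, 4), (14, -25)) = 32.2025
d((5, -7), (14, -25)) = 20.1246

Closest pair: (-21, 22) and (-20, 25) with distance 3.1623

The closest pair is (-21, 22) and (-20, 25) with Euclidean distance 3.1623. For 8 points, brute-force pairwise comparison is shown above. For large n, the divide-and-conquer algorithm (sort by x, recurse on halves, check the dividing strip) achieves O(n log n).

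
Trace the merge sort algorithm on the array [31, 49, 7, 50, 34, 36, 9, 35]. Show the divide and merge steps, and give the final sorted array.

Merge sort trace:

Split: [31, 49, 7, 50, 34, 36, 9, 35] -> [31, 49, 7, 50] and [34, 36, 9, 35]
  Split: [31, 49, 7, 50] -> [31, 49] and [7, 50]
    Split: [31, 49] -> [31] and [49]
    Merge: [31] + [49] -> [31, 49]
    Split: [7, 50] -> [7] and [50]
    Merge: [7] + [50] -> [7, 50]
  Merge: [31, 49] + [7, 50] -> [7, 31, 49, 50]
  Split: [34, 36, 9, 35] -> [34, 36] and [9, 35]
    Split: [34, 36] -> [34] and [36]
    Merge: [34] + [36] -> [34, 36]
    Split: [9, 35] -> [9] and [35]
    Merge: [9] + [35] -> [9, 35]
  Merge: [34, 36] + [9, 35] -> [9, 34, 35, 36]
Merge: [7, 31, 49, 50] + [9, 34, 35, 36] -> [7, 9, 31, 34, 35, 36, 49, 50]

Final sorted array: [7, 9, 31, 34, 35, 36, 49, 50]

The merge sort proceeds by recursively splitting the array and merging sorted halves.
After all merges, the sorted array is [7, 9, 31, 34, 35, 36, 49, 50].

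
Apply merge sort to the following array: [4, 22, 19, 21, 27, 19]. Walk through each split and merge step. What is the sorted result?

Merge sort trace:

Split: [4, 22, 19, 21, 27, 19] -> [4, 22, 19] and [21, 27, 19]
  Split: [4, 22, 19] -> [4] and [22, 19]
    Split: [22, 19] -> [22] and [19]
    Merge: [22] + [19] -> [19, 22]
  Merge: [4] + [19, 22] -> [4, 19, 22]
  Split: [21, 27, 19] -> [21] and [27, 19]
    Split: [27, 19] -> [27] and [19]
    Merge: [27] + [19] -> [19, 27]
  Merge: [21] + [19, 27] -> [19, 21, 27]
Merge: [4, 19, 22] + [19, 21, 27] -> [4, 19, 19, 21, 22, 27]

Final sorted array: [4, 19, 19, 21, 22, 27]

The merge sort proceeds by recursively splitting the array and merging sorted halves.
After all merges, the sorted array is [4, 19, 19, 21, 22, 27].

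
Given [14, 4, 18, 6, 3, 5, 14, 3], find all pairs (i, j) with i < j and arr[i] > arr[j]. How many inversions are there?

Finding inversions in [14, 4, 18, 6, 3, 5, 14, 3]:

(0, 1): arr[0]=14 > arr[1]=4
(0, 3): arr[0]=14 > arr[3]=6
(0, 4): arr[0]=14 > arr[4]=3
(0, 5): arr[0]=14 > arr[5]=5
(0, 7): arr[0]=14 > arr[7]=3
(1, 4): arr[1]=4 > arr[4]=3
(1, 7): arr[1]=4 > arr[7]=3
(2, 3): arr[2]=18 > arr[3]=6
(2, 4): arr[2]=18 > arr[4]=3
(2, 5): arr[2]=18 > arr[5]=5
(2, 6): arr[2]=18 > arr[6]=14
(2, 7): arr[2]=18 > arr[7]=3
(3, 4): arr[3]=6 > arr[4]=3
(3, 5): arr[3]=6 > arr[5]=5
(3, 7): arr[3]=6 > arr[7]=3
(5, 7): arr[5]=5 > arr[7]=3
(6, 7): arr[6]=14 > arr[7]=3

Total inversions: 17

The array has 17 inversion(s): (0,1), (0,3), (0,4), (0,5), (0,7), (1,4), (1,7), (2,3), (2,4), (2,5), (2,6), (2,7), (3,4), (3,5), (3,7), (5,7), (6,7). Each pair (i,j) satisfies i < j and arr[i] > arr[j].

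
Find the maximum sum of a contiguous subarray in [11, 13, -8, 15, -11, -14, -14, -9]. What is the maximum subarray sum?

Using Kadane's algorithm on [11, 13, -8, 15, -11, -14, -14, -9]:

Scanning through the array:
Position 1 (value 13): max_ending_here = 24, max_so_far = 24
Position 2 (value -8): max_ending_here = 16, max_so_far = 24
Position 3 (value 15): max_ending_here = 31, max_so_far = 31
Position 4 (value -11): max_ending_here = 20, max_so_far = 31
Position 5 (value -14): max_ending_here = 6, max_so_far = 31
Position 6 (value -14): max_ending_here = -8, max_so_far = 31
Position 7 (value -9): max_ending_here = -9, max_so_far = 31

Maximum subarray: [11, 13, -8, 15]
Maximum sum: 31

The maximum subarray is [11, 13, -8, 15] with sum 31. This subarray runs from index 0 to index 3.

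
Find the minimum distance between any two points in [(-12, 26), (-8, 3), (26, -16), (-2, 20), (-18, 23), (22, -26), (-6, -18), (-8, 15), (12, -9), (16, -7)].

Computing all pairwise distances among 10 points:

d((-12, 26), (-8, 3)) = 23.3452
d((-12, 26), (26, -16)) = 56.6392
d((-12, 26), (-2, 20)) = 11.6619
d((-12, 26), (-18, 23)) = 6.7082
d((-12, 26), (22, -26)) = 62.1289
d((-12, 26), (-6, -18)) = 44.4072
d((-12, 26), (-8, 15)) = 11.7047
d((-12, 26), (12, -9)) = 42.4382
d((-12, 26), (16, -7)) = 43.2782
d((-8, 3), (26, -16)) = 38.9487
d((-8, 3), (-2, 20)) = 18.0278
d((-8, 3), (-18, 23)) = 22.3607
d((-8, 3), (22, -26)) = 41.7253
d((-8, 3), (-6, -18)) = 21.095
d((-8, 3), (-8, 15)) = 12.0
d((-8, 3), (12, -9)) = 23.3238
d((-8, 3), (16, -7)) = 26.0
d((26, -16), (-2, 20)) = 45.607
d((26, -16), (-18, 23)) = 58.7963
d((26, -16), (22, -26)) = 10.7703
d((26, -16), (-6, -18)) = 32.0624
d((26, -16), (-8, 15)) = 46.0109
d((26, -16), (12, -9)) = 15.6525
d((26, -16), (16, -7)) = 13.4536
d((-2, 20), (-18, 23)) = 16.2788
d((-2, 20), (22, -26)) = 51.8845
d((-2, 20), (-6, -18)) = 38.2099
d((-2, 20), (-8, 15)) = 7.8102
d((-2, 20), (12, -9)) = 32.2025
d((-2, 20), (16, -7)) = 32.45
d((-18, 23), (22, -26)) = 63.2535
d((-18, 23), (-6, -18)) = 42.72
d((-18, 23), (-8, 15)) = 12.8062
d((-18, 23), (12, -9)) = 43.8634
d((-18, 23), (16, -7)) = 45.3431
d((22, -26), (-6, -18)) = 29.1204
d((22, -26), (-8, 15)) = 50.8035
d((22, -26), (12, -9)) = 19.7231
d((22, -26), (16, -7)) = 19.9249
d((-6, -18), (-8, 15)) = 33.0606
d((-6, -18), (12, -9)) = 20.1246
d((-6, -18), (16, -7)) = 24.5967
d((-8, 15), (12, -9)) = 31.241
d((-8, 15), (16, -7)) = 32.5576
d((12, -9), (16, -7)) = 4.4721 <-- minimum

Closest pair: (12, -9) and (16, -7) with distance 4.4721

The closest pair is (12, -9) and (16, -7) with Euclidean distance 4.4721. For 10 points, brute-force pairwise comparison is shown above. For large n, the divide-and-conquer algorithm (sort by x, recurse on halves, check the dividing strip) achieves O(n log n).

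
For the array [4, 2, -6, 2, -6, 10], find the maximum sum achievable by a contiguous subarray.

Using Kadane's algorithm on [4, 2, -6, 2, -6, 10]:

Scanning through the array:
Position 1 (value 2): max_ending_here = 6, max_so_far = 6
Position 2 (value -6): max_ending_here = 0, max_so_far = 6
Position 3 (value 2): max_ending_here = 2, max_so_far = 6
Position 4 (value -6): max_ending_here = -4, max_so_far = 6
Position 5 (value 10): max_ending_here = 10, max_so_far = 10

Maximum subarray: [10]
Maximum sum: 10

The maximum subarray is [10] with sum 10. This subarray runs from index 5 to index 5.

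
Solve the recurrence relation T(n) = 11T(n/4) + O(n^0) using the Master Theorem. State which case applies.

Master Theorem for T(n) = 11T(n/4) + O(n^0):

a = 11, b = 4, c = 0
log_b(a) = log_4(11) = 1.7297

Case 1: c = 0 < log_4(11) = 1.7297
T(n) = O(n^(log_4 11))

For T(n) = 11T(n/4) + O(n^0): log_4(11) = 1.7297. This is Case 1 of the Master Theorem (c < log_b(a), work dominated by leaves), giving O(n^(log_4 11)).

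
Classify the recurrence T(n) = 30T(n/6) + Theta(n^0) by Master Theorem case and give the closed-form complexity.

Master Theorem for T(n) = 30T(n/6) + O(n^0):

a = 30, b = 6, c = 0
log_b(a) = log_6(30) = 1.8982

Case 1: c = 0 < log_6(30) = 1.8982
T(n) = O(n^(log_6 30))

For T(n) = 30T(n/6) + O(n^0): log_6(30) = 1.8982. This is Case 1 of the Master Theorem (c < log_b(a), work dominated by leaves), giving O(n^(log_6 30)).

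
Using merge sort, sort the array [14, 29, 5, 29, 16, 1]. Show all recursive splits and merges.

Merge sort trace:

Split: [14, 29, 5, 29, 16, 1] -> [14, 29, 5] and [29, 16, 1]
  Split: [14, 29, 5] -> [14] and [29, 5]
    Split: [29, 5] -> [29] and [5]
    Merge: [29] + [5] -> [5, 29]
  Merge: [14] + [5, 29] -> [5, 14, 29]
  Split: [29, 16, 1] -> [29] and [16, 1]
    Split: [16, 1] -> [16] and [1]
    Merge: [16] + [1] -> [1, 16]
  Merge: [29] + [1, 16] -> [1, 16, 29]
Merge: [5, 14, 29] + [1, 16, 29] -> [1, 5, 14, 16, 29, 29]

Final sorted array: [1, 5, 14, 16, 29, 29]

The merge sort proceeds by recursively splitting the array and merging sorted halves.
After all merges, the sorted array is [1, 5, 14, 16, 29, 29].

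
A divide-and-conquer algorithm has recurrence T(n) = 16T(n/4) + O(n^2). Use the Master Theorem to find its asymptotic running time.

Master Theorem for T(n) = 16T(n/4) + O(n^2):

a = 16, b = 4, c = 2
log_b(a) = log_4(16) = 2.0000

Case 2: c = 2 = log_4(16) = 2.0000
T(n) = O(n^2 log n) = O(n^2 log n)

For T(n) = 16T(n/4) + O(n^2): log_4(16) = 2.0000. This is Case 2 of the Master Theorem (c = log_b(a), equal work at all levels), giving O(n^2 log n).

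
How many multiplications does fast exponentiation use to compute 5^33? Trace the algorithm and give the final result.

Computing 5^33 by squaring (build up from 5^1; each line after the first costs one multiplication):

5^1 = 5
5^2 = (5^1)^2 = 5^2 = 25
5^4 = (5^2)^2 = 25^2 = 625
5^8 = (5^4)^2 = 625^2 = 390625
5^16 = (5^8)^2 = 390625^2 = 152587890625
5^32 = (5^16)^2 = 152587890625^2 = 23283064365386962890625
5^33 = 5 * 5^32 = 5 * 23283064365386962890625 = 116415321826934814453125

Result: 116415321826934814453125
Multiplications needed: 6 (6 lines after 5^1)

5^33 = 116415321826934814453125. Using exponentiation by squaring, this requires 6 multiplications. The key idea: if the exponent is even, square the half-power; if odd, multiply by the base once.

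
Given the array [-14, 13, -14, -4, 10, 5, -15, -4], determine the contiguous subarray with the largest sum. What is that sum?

Using Kadane's algorithm on [-14, 13, -14, -4, 10, 5, -15, -4]:

Scanning through the array:
Position 1 (value 13): max_ending_here = 13, max_so_far = 13
Position 2 (value -14): max_ending_here = -1, max_so_far = 13
Position 3 (value -4): max_ending_here = -4, max_so_far = 13
Position 4 (value 10): max_ending_here = 10, max_so_far = 13
Position 5 (value 5): max_ending_here = 15, max_so_far = 15
Position 6 (value -15): max_ending_here = 0, max_so_far = 15
Position 7 (value -4): max_ending_here = -4, max_so_far = 15

Maximum subarray: [10, 5]
Maximum sum: 15

The maximum subarray is [10, 5] with sum 15. This subarray runs from index 4 to index 5.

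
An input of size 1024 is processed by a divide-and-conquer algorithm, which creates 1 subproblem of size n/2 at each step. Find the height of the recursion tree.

For divide and conquer with division factor 2:

Problem sizes at each level:
Level 0: 1024
Level 1: 512
Level 2: 256
Level 3: 128
Level 4: 64
Level 5: 32
Level 6: 16
Level 7: 8
Level 8: 4
Level 9: 2
Level 10: 1

The root is level 0 and the size-1 base case is level 10 (the tree spans levels 0 through 10, i.e. 11 levels counting the root), so the depth is the number of divisions: log_2(1024) = 10

The recursion tree depth is log_2(1024) = 10. At each level, the problem size is divided by 2, so it takes 10 divisions to reduce to a base case of size 1. The algorithm makes 1 recursive call at each level.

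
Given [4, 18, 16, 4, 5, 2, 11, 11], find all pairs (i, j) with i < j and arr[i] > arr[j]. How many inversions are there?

Finding inversions in [4, 18, 16, 4, 5, 2, 11, 11]:

(0, 5): arr[0]=4 > arr[5]=2
(1, 2): arr[1]=18 > arr[2]=16
(1, 3): arr[1]=18 > arr[3]=4
(1, 4): arr[1]=18 > arr[4]=5
(1, 5): arr[1]=18 > arr[5]=2
(1, 6): arr[1]=18 > arr[6]=11
(1, 7): arr[1]=18 > arr[7]=11
(2, 3): arr[2]=16 > arr[3]=4
(2, 4): arr[2]=16 > arr[4]=5
(2, 5): arr[2]=16 > arr[5]=2
(2, 6): arr[2]=16 > arr[6]=11
(2, 7): arr[2]=16 > arr[7]=11
(3, 5): arr[3]=4 > arr[5]=2
(4, 5): arr[4]=5 > arr[5]=2

Total inversions: 14

The array has 14 inversion(s): (0,5), (1,2), (1,3), (1,4), (1,5), (1,6), (1,7), (2,3), (2,4), (2,5), (2,6), (2,7), (3,5), (4,5). Each pair (i,j) satisfies i < j and arr[i] > arr[j].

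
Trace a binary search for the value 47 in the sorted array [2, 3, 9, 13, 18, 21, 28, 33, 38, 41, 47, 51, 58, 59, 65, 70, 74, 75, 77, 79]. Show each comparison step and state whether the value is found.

Binary search for 47 in [2, 3, 9, 13, 18, 21, 28, 33, 38, 41, 47, 51, 58, 59, 65, 70, 74, 75, 77, 79]:

lo=0, hi=19, mid=9, arr[mid]=41 -> 41 < 47, search right half
lo=10, hi=19, mid=14, arr[mid]=65 -> 65 > 47, search left half
lo=10, hi=13, mid=11, arr[mid]=51 -> 51 > 47, search left half
lo=10, hi=10, mid=10, arr[mid]=47 -> Found target at index 10!

Binary search finds 47 at index 10 after 4 comparisons. The search repeatedly halves the search space by comparing with the middle element.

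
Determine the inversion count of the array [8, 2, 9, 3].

Finding inversions in [8, 2, 9, 3]:

(0, 1): arr[0]=8 > arr[1]=2
(0, 3): arr[0]=8 > arr[3]=3
(2, 3): arr[2]=9 > arr[3]=3

Total inversions: 3

The array has 3 inversion(s): (0,1), (0,3), (2,3). Each pair (i,j) satisfies i < j and arr[i] > arr[j].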